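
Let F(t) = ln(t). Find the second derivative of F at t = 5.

Apply the Taylor formula c_k = f^(k)(a)/k!.
From the series, [(t - 5)^2] F = -1/50; multiply by 2! = 2 to get -1/25.

-1/25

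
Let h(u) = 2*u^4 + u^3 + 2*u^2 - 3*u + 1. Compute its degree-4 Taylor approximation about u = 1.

h(1) = 3
h′(1) = 12
h′′(1) = 34
h′′′(1) = 54
h^(4)(1) = 48
The Taylor polynomial is Σ h^(k)(1)/k! · (u - 1)^k.

2*(u - 1)^4 + 9*(u - 1)^3 + 17*(u - 1)^2 + 12*(u - 1) + 3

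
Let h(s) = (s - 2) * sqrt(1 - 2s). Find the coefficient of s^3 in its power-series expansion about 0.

1/2

Multiply each power in the prefactor through the base expansion.
h(0) = -2
h′(0) = 3
h′′(0) = 0
h′′′(0) = 3
Then c_k = h^(k)(0)/k! gives each Taylor coefficient.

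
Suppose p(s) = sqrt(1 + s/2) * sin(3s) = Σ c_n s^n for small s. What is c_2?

3/4

Write out both Maclaurin series and multiply, keeping only the needed powers.
p(0) = 0
p′(0) = 3
p′′(0) = 3/2
So c_2 = p′′(0)/2! = 3/4.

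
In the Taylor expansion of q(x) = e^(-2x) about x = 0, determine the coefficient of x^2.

q(0) = 1
q′(0) = -2
q′′(0) = 4

2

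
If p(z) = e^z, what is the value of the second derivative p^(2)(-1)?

e^(-1)

Differentiate repeatedly and evaluate at the center.
The coefficient of (z + 1)^2 in the expansion is e^(-1)/2, so p′′(-1) = 2! * (e^(-1)/2) = e^(-1).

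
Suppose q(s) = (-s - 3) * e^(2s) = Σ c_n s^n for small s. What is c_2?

Shift and add copies of the series according to the polynomial's terms.
q(0) = -3
q′(0) = -7
q′′(0) = -16
Then c_k = q^(k)(0)/k! gives each Taylor coefficient.

-8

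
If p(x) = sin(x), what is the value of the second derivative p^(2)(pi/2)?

-1

From the series, [(x - pi/2)^2] p = -1/2; multiply by 2! = 2 to get -1.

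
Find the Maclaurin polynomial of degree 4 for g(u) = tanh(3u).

-9*u^3 + 3*u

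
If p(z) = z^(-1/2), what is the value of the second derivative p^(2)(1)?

The coefficient of (z - 1)^2 in the expansion is 3/8, so p′′(1) = 2! * (3/8) = 3/4.

3/4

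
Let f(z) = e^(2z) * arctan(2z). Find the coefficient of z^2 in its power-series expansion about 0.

4

Write out both Maclaurin series and multiply, keeping only the needed powers.
f(0) = 0
f′(0) = 2
f′′(0) = 8
Then c_k = f^(k)(0)/k! gives each Taylor coefficient.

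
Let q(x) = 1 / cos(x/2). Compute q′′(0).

1/4

Divide the numerator series by the denominator series (power-series long division).
The coefficient of x^2 in the expansion is 1/8, so q′′(0) = 2! * (1/8) = 1/4.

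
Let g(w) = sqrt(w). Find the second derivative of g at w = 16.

Apply the Taylor formula c_k = f^(k)(a)/k!.
From the series, [(w - 16)^2] g = -1/512; multiply by 2! = 2 to get -1/256.

-1/256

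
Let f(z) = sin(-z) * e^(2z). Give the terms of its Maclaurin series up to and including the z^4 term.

Write out both Maclaurin series and multiply, keeping only the needed powers.
[z^0] = 0;  [z^1] = -1;  [z^2] = -2;  [z^3] = -11/6;  [z^4] = -1.

-z^4 - 11*z^3/6 - 2*z^2 - z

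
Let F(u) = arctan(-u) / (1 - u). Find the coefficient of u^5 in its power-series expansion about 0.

Multiply the numerator's expansion by the denominator's geometric series.

-13/15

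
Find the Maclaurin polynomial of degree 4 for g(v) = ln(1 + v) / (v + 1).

-25*v^4/12 + 11*v^3/6 - 3*v^2/2 + v

Expand 1/(denominator) as a geometric series and multiply by the numerator's series.
[v^0] = 0;  [v^1] = 1;  [v^2] = -3/2;  [v^3] = 11/6;  [v^4] = -25/12.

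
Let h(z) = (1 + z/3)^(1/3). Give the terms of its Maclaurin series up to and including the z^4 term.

-10*z^4/19683 + 5*z^3/2187 - z^2/81 + z/9 + 1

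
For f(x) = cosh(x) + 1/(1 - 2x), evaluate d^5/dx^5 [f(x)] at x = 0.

3840

Add the two expansions coefficient-wise.
The coefficient of x^5 in the expansion is 32, so f^(5)(0) = 5! * (32) = 3840.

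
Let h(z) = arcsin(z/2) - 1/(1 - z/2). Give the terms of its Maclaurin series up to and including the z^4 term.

-z^4/16 - 5*z^3/48 - z^2/4 - 1

Add the two expansions coefficient-wise.
[z^0] = -1;  [z^1] = 0;  [z^2] = -1/4;  [z^3] = -5/48;  [z^4] = -1/16.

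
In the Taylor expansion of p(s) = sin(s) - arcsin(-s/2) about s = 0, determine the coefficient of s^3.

Expand each term separately and add.
p(0) = 0
p′(0) = 3/2
p′′(0) = 0
p′′′(0) = -7/8
The Taylor polynomial is Σ p^(k)(0)/k! · s^k.

-7/48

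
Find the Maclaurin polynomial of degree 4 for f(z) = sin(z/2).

-z^3/48 + z/2

Compute the successive derivatives at the expansion point and divide by k!.
f(0) = 0
f′(0) = 1/2
f′′(0) = 0
f′′′(0) = -1/8
f^(4)(0) = 0
The Taylor polynomial is Σ f^(k)(0)/k! · z^k.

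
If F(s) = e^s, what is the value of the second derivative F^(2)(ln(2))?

From the series, [(s - ln(2))^2] F = 1; multiply by 2! = 2 to get 2.

2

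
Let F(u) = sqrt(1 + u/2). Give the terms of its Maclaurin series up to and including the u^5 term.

F(0) = 1
F′(0) = 1/4
F′′(0) = -1/16
F′′′(0) = 3/64
F^(4)(0) = -15/256
F^(5)(0) = 105/1024

7*u^5/8192 - 5*u^4/2048 + u^3/128 - u^2/32 + u/4 + 1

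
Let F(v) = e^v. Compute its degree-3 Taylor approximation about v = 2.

F(2) = e^(2)
F′(2) = e^(2)
F′′(2) = e^(2)
F′′′(2) = e^(2)
Then c_k = F^(k)(2)/k! gives each Taylor coefficient.

(v - 2)^3*e^(2)/6 + (v - 2)^2*e^(2)/2 + (v - 2)*e^(2) + e^(2)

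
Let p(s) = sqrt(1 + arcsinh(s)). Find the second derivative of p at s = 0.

-1/4

Compose series: expand the inner function first, then feed it into the outer expansion.
The coefficient of s^2 in the expansion is -1/8, so p′′(0) = 2! * (-1/8) = -1/4.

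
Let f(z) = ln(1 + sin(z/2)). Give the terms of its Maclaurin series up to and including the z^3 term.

Compose series: expand the inner function first, then feed it into the outer expansion.

z^3/48 - z^2/8 + z/2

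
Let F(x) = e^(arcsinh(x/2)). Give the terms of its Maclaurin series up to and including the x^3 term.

x^2/8 + x/2 + 1

Compose series: expand the inner function first, then feed it into the outer expansion.
F(0) = 1
F′(0) = 1/2
F′′(0) = 1/4
F′′′(0) = 0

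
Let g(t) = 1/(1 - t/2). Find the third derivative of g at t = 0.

Use the known series and substitute for the argument.
The coefficient of t^3 in the expansion is 1/8, so g′′′(0) = 3! * (1/8) = 3/4.

3/4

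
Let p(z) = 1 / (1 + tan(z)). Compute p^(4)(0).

Write 1/(1+u) = 1 - u + u^2 - u^3 + ... and substitute the series for u.
From the series, [z^4] p = 5/3; multiply by 4! = 24 to get 40.

40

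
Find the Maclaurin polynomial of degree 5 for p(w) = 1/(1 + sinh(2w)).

-724*w^5/15 + 64*w^4/3 - 28*w^3/3 + 4*w^2 - 2*w + 1

Plug the Maclaurin series of the inner function into that of the outer and collect terms.
[w^0] = 1;  [w^1] = -2;  [w^2] = 4;  [w^3] = -28/3;  [w^4] = 64/3;  [w^5] = -724/15.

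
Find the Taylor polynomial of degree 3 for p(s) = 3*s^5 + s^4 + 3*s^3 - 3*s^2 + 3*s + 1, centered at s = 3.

Use the known series and substitute for the argument.
p(3) = 874
p′(3) = 1389
p′′(3) = 1776
p′′′(3) = 1710

285*(s - 3)^3 + 888*(s - 3)^2 + 1389*(s - 3) + 874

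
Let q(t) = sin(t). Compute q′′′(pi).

1

The coefficient of (t - pi)^3 in the expansion is 1/6, so q′′′(pi) = 3! * (1/6) = 1.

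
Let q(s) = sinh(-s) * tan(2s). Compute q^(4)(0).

-72

Multiply the two series term by term and collect like powers.
From the series, [s^4] q = -3; multiply by 4! = 24 to get -72.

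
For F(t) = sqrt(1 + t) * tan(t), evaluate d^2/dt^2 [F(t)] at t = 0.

Multiply the two series term by term and collect like powers.
The coefficient of t^2 in the expansion is 1/2, so F′′(0) = 2! * (1/2) = 1.

1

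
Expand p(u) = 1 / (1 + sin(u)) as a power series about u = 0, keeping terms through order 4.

Expand as Σ (-1)^k u^k with u equal to the inner function's series.
[u^0] = 1;  [u^1] = -1;  [u^2] = 1;  [u^3] = -5/6;  [u^4] = 2/3.

2*u^4/3 - 5*u^3/6 + u^2 - u + 1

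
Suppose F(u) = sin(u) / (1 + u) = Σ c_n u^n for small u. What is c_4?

-5/6

Multiply the two series term by term and collect like powers.
F(0) = 0
F′(0) = 1
F′′(0) = -2
F′′′(0) = 5
F^(4)(0) = -20
The Taylor polynomial is Σ F^(k)(0)/k! · u^k.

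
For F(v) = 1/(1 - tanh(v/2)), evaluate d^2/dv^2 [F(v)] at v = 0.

Let u equal the inner series; expand the outer function in u and truncate.
From the series, [v^2] F = 1/4; multiply by 2! = 2 to get 1/2.

1/2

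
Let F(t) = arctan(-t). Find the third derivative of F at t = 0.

Apply the Taylor formula c_k = f^(k)(a)/k!.
The coefficient of t^3 in the expansion is 1/3, so F′′′(0) = 3! * (1/3) = 2.

2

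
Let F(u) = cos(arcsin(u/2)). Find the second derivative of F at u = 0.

Let u equal the inner series; expand the outer function in u and truncate.
From the series, [u^2] F = -1/8; multiply by 2! = 2 to get -1/4.

-1/4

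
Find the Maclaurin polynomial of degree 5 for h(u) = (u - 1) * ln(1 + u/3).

Multiply each power in the prefactor through the base expansion.
h(0) = 0
h′(0) = -1/3
h′′(0) = 7/9
h′′′(0) = -11/27
h^(4)(0) = 10/27
h^(5)(0) = -38/81
Then c_k = h^(k)(0)/k! gives each Taylor coefficient.

-19*u^5/4860 + 5*u^4/324 - 11*u^3/162 + 7*u^2/18 - u/3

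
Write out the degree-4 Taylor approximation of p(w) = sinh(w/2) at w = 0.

w^3/48 + w/2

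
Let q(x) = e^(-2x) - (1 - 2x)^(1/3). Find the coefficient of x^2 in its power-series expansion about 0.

Add the two expansions coefficient-wise.
[x^0] = 0;  [x^1] = -4/3;  [x^2] = 22/9.
So c_2 = q′′(0)/2! = 22/9.

22/9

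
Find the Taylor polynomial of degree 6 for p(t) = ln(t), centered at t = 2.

-(t - 2)^6/384 + (t - 2)^5/160 - (t - 2)^4/64 + (t - 2)^3/24 - (t - 2)^2/8 + (t - 2)/2 + ln(2)

Use the known series and substitute for the argument.
[(t - 2)^0] = ln(2);  [(t - 2)^1] = 1/2;  [(t - 2)^2] = -1/8;  [(t - 2)^3] = 1/24;  [(t - 2)^4] = -1/64;  [(t - 2)^5] = 1/160;  [(t - 2)^6] = -1/384.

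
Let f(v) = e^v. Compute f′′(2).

e^(2)

Use the known series and substitute for the argument.
From the series, [(v - 2)^2] f = e^(2)/2; multiply by 2! = 2 to get e^(2).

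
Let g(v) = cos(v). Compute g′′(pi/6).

Differentiate repeatedly and evaluate at the center.
From the series, [(v - pi/6)^2] g = -sqrt(3)/4; multiply by 2! = 2 to get -sqrt(3)/2.

-sqrt(3)/2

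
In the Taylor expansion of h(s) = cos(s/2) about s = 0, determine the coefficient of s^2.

-1/8

h(0) = 1
h′(0) = 0
h′′(0) = -1/4
Then c_k = h^(k)(0)/k! gives each Taylor coefficient.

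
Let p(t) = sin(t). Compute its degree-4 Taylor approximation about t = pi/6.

[(t - pi/6)^0] = 1/2;  [(t - pi/6)^1] = sqrt(3)/2;  [(t - pi/6)^2] = -1/4;  [(t - pi/6)^3] = -sqrt(3)/12;  [(t - pi/6)^4] = 1/48.

(t - pi/6)^4/48 - sqrt(3)*(t - pi/6)^3/12 - (t - pi/6)^2/4 + sqrt(3)*(t - pi/6)/2 + 1/2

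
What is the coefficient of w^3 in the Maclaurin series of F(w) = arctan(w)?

-1/3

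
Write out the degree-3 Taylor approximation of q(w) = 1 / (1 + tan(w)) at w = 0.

Use the geometric series for the reciprocal, then substitute.
q(0) = 1
q′(0) = -1
q′′(0) = 2
q′′′(0) = -8
Then c_k = q^(k)(0)/k! gives each Taylor coefficient.

-4*w^3/3 + w^2 - w + 1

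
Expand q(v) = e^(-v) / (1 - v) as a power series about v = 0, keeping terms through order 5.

Take the Cauchy product of the two expansions.
q(0) = 1
q′(0) = 0
q′′(0) = 1
q′′′(0) = 2
q^(4)(0) = 9
q^(5)(0) = 44
Dividing each by k! gives the coefficients c_0, ..., c_5.

11*v^5/30 + 3*v^4/8 + v^3/3 + v^2/2 + 1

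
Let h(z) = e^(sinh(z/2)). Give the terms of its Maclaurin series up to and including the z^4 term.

Plug the Maclaurin series of the inner function into that of the outer and collect terms.

5*z^4/384 + z^3/24 + z^2/8 + z/2 + 1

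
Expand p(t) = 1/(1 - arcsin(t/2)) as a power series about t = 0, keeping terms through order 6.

Compose series: expand the inner function first, then feed it into the outer expansion.
p(0) = 1
p′(0) = 1/2
p′′(0) = 1/2
p′′′(0) = 7/8
p^(4)(0) = 2
p^(5)(0) = 189/32
p^(6)(0) = 83/4
The Taylor polynomial is Σ p^(k)(0)/k! · t^k.

83*t^6/2880 + 63*t^5/1280 + t^4/12 + 7*t^3/48 + t^2/4 + t/2 + 1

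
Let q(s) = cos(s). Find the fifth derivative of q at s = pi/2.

From the series, [(s - pi/2)^5] q = -1/120; multiply by 5! = 120 to get -1.

-1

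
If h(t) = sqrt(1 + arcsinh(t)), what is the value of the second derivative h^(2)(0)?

Compose series: expand the inner function first, then feed it into the outer expansion.
From the series, [t^2] h = -1/8; multiply by 2! = 2 to get -1/4.

-1/4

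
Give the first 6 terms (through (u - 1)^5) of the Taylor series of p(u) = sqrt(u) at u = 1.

7*(u - 1)^5/256 - 5*(u - 1)^4/128 + (u - 1)^3/16 - (u - 1)^2/8 + (u - 1)/2 + 1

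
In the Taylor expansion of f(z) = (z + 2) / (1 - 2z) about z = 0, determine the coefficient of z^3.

Shift and add copies of the series according to the polynomial's terms.
f(0) = 2
f′(0) = 5
f′′(0) = 20
f′′′(0) = 120
So c_3 = f′′′(0)/3! = 20.

20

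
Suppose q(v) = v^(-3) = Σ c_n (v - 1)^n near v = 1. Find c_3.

-10

Compute the successive derivatives at the expansion point and divide by k!.
[(v - 1)^0] = 1;  [(v - 1)^1] = -3;  [(v - 1)^2] = 6;  [(v - 1)^3] = -10.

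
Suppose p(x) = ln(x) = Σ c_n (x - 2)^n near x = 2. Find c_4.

-1/64

[(x - 2)^0] = ln(2);  [(x - 2)^1] = 1/2;  [(x - 2)^2] = -1/8;  [(x - 2)^3] = 1/24;  [(x - 2)^4] = -1/64.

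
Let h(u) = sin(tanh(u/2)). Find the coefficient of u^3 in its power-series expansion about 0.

-1/16

Compose series: expand the inner function first, then feed it into the outer expansion.
h(0) = 0
h′(0) = 1/2
h′′(0) = 0
h′′′(0) = -3/8
Dividing each by k! gives the coefficients c_0, ..., c_3.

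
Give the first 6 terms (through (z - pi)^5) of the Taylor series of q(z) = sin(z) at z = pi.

[(z - pi)^0] = 0;  [(z - pi)^1] = -1;  [(z - pi)^2] = 0;  [(z - pi)^3] = 1/6;  [(z - pi)^4] = 0;  [(z - pi)^5] = -1/120.

-(z - pi)^5/120 + (z - pi)^3/6 - (z - pi)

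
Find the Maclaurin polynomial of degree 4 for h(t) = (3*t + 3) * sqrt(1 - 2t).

Shift and add copies of the series according to the polynomial's terms.
h(0) = 3
h′(0) = 0
h′′(0) = -9
h′′′(0) = -18
h^(4)(0) = -81
Dividing each by k! gives the coefficients c_0, ..., c_4.

-27*t^4/8 - 3*t^3 - 9*t^2/2 + 3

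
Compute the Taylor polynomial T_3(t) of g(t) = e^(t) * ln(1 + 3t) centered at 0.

Expand each factor separately, then convolve coefficients.
[t^0] = 0;  [t^1] = 3;  [t^2] = -3/2;  [t^3] = 6.

6*t^3 - 3*t^2/2 + 3*t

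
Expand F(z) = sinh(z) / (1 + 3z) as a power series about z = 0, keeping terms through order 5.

Write out both Maclaurin series and multiply, keeping only the needed powers.
F(0) = 0
F′(0) = 1
F′′(0) = -6
F′′′(0) = 55
F^(4)(0) = -660
F^(5)(0) = 9901

9901*z^5/120 - 55*z^4/2 + 55*z^3/6 - 3*z^2 + z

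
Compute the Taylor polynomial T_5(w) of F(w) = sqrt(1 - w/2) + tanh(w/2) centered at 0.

Expand each term separately and add.
F(0) = 1
F′(0) = 1/4
F′′(0) = -1/16
F′′′(0) = -19/64
F^(4)(0) = -15/256
F^(5)(0) = 407/1024

407*w^5/122880 - 5*w^4/2048 - 19*w^3/384 - w^2/32 + w/4 + 1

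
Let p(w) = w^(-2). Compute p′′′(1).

From the series, [(w - 1)^3] p = -4; multiply by 3! = 6 to get -24.

-24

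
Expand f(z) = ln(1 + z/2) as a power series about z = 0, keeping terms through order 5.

z^5/160 - z^4/64 + z^3/24 - z^2/8 + z/2

f(0) = 0
f′(0) = 1/2
f′′(0) = -1/4
f′′′(0) = 1/4
f^(4)(0) = -3/8
f^(5)(0) = 3/4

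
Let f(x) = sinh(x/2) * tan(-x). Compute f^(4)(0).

-9/2

Multiply the two series term by term and collect like powers.
The coefficient of x^4 in the expansion is -3/16, so f^(4)(0) = 4! * (-3/16) = -9/2.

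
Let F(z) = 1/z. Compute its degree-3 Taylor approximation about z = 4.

Use the known series and substitute for the argument.
[(z - 4)^0] = 1/4;  [(z - 4)^1] = -1/16;  [(z - 4)^2] = 1/64;  [(z - 4)^3] = -1/256.

-(z - 4)^3/256 + (z - 4)^2/64 - (z - 4)/16 + 1/4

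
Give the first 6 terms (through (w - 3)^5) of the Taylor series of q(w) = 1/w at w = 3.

-(w - 3)^5/729 + (w - 3)^4/243 - (w - 3)^3/81 + (w - 3)^2/27 - (w - 3)/9 + 1/3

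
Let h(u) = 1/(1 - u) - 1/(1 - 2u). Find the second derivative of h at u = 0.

Combine the two series term by term.
The coefficient of u^2 in the expansion is -3, so h′′(0) = 2! * (-3) = -6.

-6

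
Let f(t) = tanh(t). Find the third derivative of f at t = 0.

-2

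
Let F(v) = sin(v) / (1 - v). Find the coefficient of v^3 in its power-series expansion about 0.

5/6

Take the Cauchy product of the two expansions.
F(0) = 0
F′(0) = 1
F′′(0) = 2
F′′′(0) = 5
So c_3 = F′′′(0)/3! = 5/6.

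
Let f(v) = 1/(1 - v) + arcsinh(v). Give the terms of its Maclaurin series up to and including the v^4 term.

v^4 + 5*v^3/6 + v^2 + 2*v + 1

Expand each term separately and add.
[v^0] = 1;  [v^1] = 2;  [v^2] = 1;  [v^3] = 5/6;  [v^4] = 1.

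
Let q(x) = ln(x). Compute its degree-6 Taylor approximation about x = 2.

-(x - 2)^6/384 + (x - 2)^5/160 - (x - 2)^4/64 + (x - 2)^3/24 - (x - 2)^2/8 + (x - 2)/2 + ln(2)

Apply the Taylor formula c_k = f^(k)(a)/k!.
q(2) = ln(2)
q′(2) = 1/2
q′′(2) = -1/4
q′′′(2) = 1/4
q^(4)(2) = -3/8
q^(5)(2) = 3/4
q^(6)(2) = -15/8
Dividing each by k! gives the coefficients c_0, ..., c_6.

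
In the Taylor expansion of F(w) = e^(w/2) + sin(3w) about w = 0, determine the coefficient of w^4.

Expand each term separately and add.
F(0) = 1
F′(0) = 7/2
F′′(0) = 1/4
F′′′(0) = -215/8
F^(4)(0) = 1/16
So c_4 = F^(4)(0)/4! = 1/384.

1/384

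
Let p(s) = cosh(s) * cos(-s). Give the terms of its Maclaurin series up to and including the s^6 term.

Take the Cauchy product of the two expansions.
[s^0] = 1;  [s^1] = 0;  [s^2] = 0;  [s^3] = 0;  [s^4] = -1/6;  [s^5] = 0;  [s^6] = 0.

1 - s^4/6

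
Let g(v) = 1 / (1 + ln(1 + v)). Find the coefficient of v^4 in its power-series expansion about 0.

Expand as Σ (-1)^k u^k with u equal to the inner function's series.
g(0) = 1
g′(0) = -1
g′′(0) = 3
g′′′(0) = -14
g^(4)(0) = 88
So c_4 = g^(4)(0)/4! = 11/3.

11/3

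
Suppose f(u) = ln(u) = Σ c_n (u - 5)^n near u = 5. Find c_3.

1/375

[(u - 5)^0] = ln(5);  [(u - 5)^1] = 1/5;  [(u - 5)^2] = -1/50;  [(u - 5)^3] = 1/375.
So c_3 = f′′′(5)/3! = 1/375.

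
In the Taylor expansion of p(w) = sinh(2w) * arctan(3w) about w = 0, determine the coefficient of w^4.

-14

Take the Cauchy product of the two expansions.
[w^0] = 0;  [w^1] = 0;  [w^2] = 6;  [w^3] = 0;  [w^4] = -14.
So c_4 = p^(4)(0)/4! = -14.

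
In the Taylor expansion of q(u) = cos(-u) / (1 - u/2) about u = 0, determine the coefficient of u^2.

Expand each factor separately, then convolve coefficients.
q(0) = 1
q′(0) = 1/2
q′′(0) = -1/2
So c_2 = q′′(0)/2! = -1/4.

-1/4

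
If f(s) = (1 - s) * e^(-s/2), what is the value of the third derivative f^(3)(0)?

-7/8

Shift and add copies of the series according to the polynomial's terms.
The coefficient of s^3 in the expansion is -7/48, so f′′′(0) = 3! * (-7/48) = -7/8.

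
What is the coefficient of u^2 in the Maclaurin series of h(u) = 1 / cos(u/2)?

1/8

Write the quotient as an unknown series and match coefficients against numerator = denominator · series.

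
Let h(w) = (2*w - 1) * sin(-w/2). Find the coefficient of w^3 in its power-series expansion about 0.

-1/48

Multiply each power in the prefactor through the base expansion.
h(0) = 0
h′(0) = 1/2
h′′(0) = -2
h′′′(0) = -1/8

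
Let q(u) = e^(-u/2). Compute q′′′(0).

From the series, [u^3] q = -1/48; multiply by 3! = 6 to get -1/8.

-1/8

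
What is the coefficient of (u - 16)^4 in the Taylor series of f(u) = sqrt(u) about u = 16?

-5/2097152

Use the known series and substitute for the argument.
f(16) = 4
f′(16) = 1/8
f′′(16) = -1/256
f′′′(16) = 3/8192
f^(4)(16) = -15/262144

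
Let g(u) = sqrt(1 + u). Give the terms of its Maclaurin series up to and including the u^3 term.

u^3/16 - u^2/8 + u/2 + 1

Differentiate repeatedly and evaluate at the center.
[u^0] = 1;  [u^1] = 1/2;  [u^2] = -1/8;  [u^3] = 1/16.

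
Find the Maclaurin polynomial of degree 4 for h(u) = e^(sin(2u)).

Substitute the inner expansion into the outer series and collect powers.

-2*u^4 + 2*u^2 + 2*u + 1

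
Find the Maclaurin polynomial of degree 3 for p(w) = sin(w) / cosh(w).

-2*w^3/3 + w

Divide the numerator series by the denominator series (power-series long division).
[w^0] = 0;  [w^1] = 1;  [w^2] = 0;  [w^3] = -2/3.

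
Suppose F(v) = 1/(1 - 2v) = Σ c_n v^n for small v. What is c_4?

F(0) = 1
F′(0) = 2
F′′(0) = 8
F′′′(0) = 48
F^(4)(0) = 384
So c_4 = F^(4)(0)/4! = 16.

16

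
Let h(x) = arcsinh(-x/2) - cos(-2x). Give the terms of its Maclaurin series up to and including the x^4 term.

-2*x^4/3 + x^3/48 + 2*x^2 - x/2 - 1

Expand each term separately and add.
h(0) = -1
h′(0) = -1/2
h′′(0) = 4
h′′′(0) = 1/8
h^(4)(0) = -16
Then c_k = h^(k)(0)/k! gives each Taylor coefficient.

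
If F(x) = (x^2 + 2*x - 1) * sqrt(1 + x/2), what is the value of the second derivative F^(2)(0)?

49/16

Distribute the polynomial across the series and collect like powers.
The coefficient of x^2 in the expansion is 49/32, so F′′(0) = 2! * (49/32) = 49/16.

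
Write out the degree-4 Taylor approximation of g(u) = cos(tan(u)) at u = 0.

Plug the Maclaurin series of the inner function into that of the outer and collect terms.
[u^0] = 1;  [u^1] = 0;  [u^2] = -1/2;  [u^3] = 0;  [u^4] = -7/24.

-7*u^4/24 - u^2/2 + 1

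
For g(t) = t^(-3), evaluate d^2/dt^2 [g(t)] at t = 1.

12

Compute the successive derivatives at the expansion point and divide by k!.
The coefficient of (t - 1)^2 in the expansion is 6, so g′′(1) = 2! * (6) = 12.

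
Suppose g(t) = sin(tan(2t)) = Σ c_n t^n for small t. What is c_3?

Compose series: expand the inner function first, then feed it into the outer expansion.
So c_3 = g′′′(0)/3! = 4/3.

4/3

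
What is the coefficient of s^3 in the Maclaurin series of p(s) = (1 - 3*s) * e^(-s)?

-5/3

Distribute the polynomial across the series and collect like powers.
[s^0] = 1;  [s^1] = -4;  [s^2] = 7/2;  [s^3] = -5/3.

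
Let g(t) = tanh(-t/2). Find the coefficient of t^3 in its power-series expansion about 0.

1/24

g(0) = 0
g′(0) = -1/2
g′′(0) = 0
g′′′(0) = 1/4
So c_3 = g′′′(0)/3! = 1/24.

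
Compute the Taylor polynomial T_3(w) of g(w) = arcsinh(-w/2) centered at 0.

[w^0] = 0;  [w^1] = -1/2;  [w^2] = 0;  [w^3] = 1/48.

w^3/48 - w/2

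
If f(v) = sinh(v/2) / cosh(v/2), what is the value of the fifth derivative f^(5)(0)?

1/2

Divide the numerator series by the denominator series (power-series long division).
The coefficient of v^5 in the expansion is 1/240, so f^(5)(0) = 5! * (1/240) = 1/2.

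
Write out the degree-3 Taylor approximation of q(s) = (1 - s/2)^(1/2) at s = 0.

-s^3/128 - s^2/32 - s/4 + 1

Use the known series and substitute for the argument.
q(0) = 1
q′(0) = -1/4
q′′(0) = -1/16
q′′′(0) = -3/64
Dividing each by k! gives the coefficients c_0, ..., c_3.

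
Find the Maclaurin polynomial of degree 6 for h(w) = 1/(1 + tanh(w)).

Substitute the inner expansion into the outer series and collect powers.

2*w^6/45 - 2*w^5/15 + w^4/3 - 2*w^3/3 + w^2 - w + 1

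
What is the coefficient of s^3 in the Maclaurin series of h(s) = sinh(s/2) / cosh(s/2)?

-1/24

Invert the denominator's series and multiply.
h(0) = 0
h′(0) = 1/2
h′′(0) = 0
h′′′(0) = -1/4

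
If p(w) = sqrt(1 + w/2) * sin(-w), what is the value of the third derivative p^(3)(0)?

Take the Cauchy product of the two expansions.
The coefficient of w^3 in the expansion is 19/96, so p′′′(0) = 3! * (19/96) = 19/16.

19/16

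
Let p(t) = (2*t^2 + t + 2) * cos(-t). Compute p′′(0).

Shift and add copies of the series according to the polynomial's terms.
The coefficient of t^2 in the expansion is 1, so p′′(0) = 2! * (1) = 2.

2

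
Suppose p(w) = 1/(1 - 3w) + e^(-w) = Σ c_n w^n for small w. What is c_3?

Combine the two series term by term.
[w^0] = 2;  [w^1] = 2;  [w^2] = 19/2;  [w^3] = 161/6.
So c_3 = p′′′(0)/3! = 161/6.

161/6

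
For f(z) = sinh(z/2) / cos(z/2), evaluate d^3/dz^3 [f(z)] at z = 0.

Write the quotient as an unknown series and match coefficients against numerator = denominator · series.
The coefficient of z^3 in the expansion is 1/12, so f′′′(0) = 3! * (1/12) = 1/2.

1/2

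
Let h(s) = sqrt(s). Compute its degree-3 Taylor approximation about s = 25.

(s - 25)^3/50000 - (s - 25)^2/1000 + (s - 25)/10 + 5

h(25) = 5
h′(25) = 1/10
h′′(25) = -1/500
h′′′(25) = 3/25000
Then c_k = h^(k)(25)/k! gives each Taylor coefficient.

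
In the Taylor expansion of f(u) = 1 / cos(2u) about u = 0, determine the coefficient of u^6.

244/45

Write the quotient as an unknown series and match coefficients against numerator = denominator · series.
f(0) = 1
f′(0) = 0
f′′(0) = 4
f′′′(0) = 0
f^(4)(0) = 80
f^(5)(0) = 0
f^(6)(0) = 3904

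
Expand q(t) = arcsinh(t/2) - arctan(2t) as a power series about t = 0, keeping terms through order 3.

Expand each term separately and add.
q(0) = 0
q′(0) = -3/2
q′′(0) = 0
q′′′(0) = 127/8
Then c_k = q^(k)(0)/k! gives each Taylor coefficient.

127*t^3/48 - 3*t/2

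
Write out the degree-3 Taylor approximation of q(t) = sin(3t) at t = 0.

-9*t^3/2 + 3*t

q(0) = 0
q′(0) = 3
q′′(0) = 0
q′′′(0) = -27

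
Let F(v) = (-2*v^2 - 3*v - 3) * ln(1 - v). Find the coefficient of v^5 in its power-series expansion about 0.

Shift and add copies of the series according to the polynomial's terms.
F(0) = 0
F′(0) = 3
F′′(0) = 9
F′′′(0) = 27
F^(4)(0) = 66
F^(5)(0) = 242
So c_5 = F^(5)(0)/5! = 121/60.

121/60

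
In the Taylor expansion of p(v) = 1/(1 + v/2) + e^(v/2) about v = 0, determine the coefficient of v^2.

Expand each term separately and add.
So c_2 = p′′(0)/2! = 3/8.

3/8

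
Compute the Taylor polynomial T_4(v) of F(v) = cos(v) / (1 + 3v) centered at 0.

Write out both Maclaurin series and multiply, keeping only the needed powers.
F(0) = 1
F′(0) = -3
F′′(0) = 17
F′′′(0) = -153
F^(4)(0) = 1837
The Taylor polynomial is Σ F^(k)(0)/k! · v^k.

1837*v^4/24 - 51*v^3/2 + 17*v^2/2 - 3*v + 1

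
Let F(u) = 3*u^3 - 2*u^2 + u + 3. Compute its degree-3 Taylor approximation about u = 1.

F(1) = 5
F′(1) = 6
F′′(1) = 14
F′′′(1) = 18
Then c_k = F^(k)(1)/k! gives each Taylor coefficient.

3*(u - 1)^3 + 7*(u - 1)^2 + 6*(u - 1) + 5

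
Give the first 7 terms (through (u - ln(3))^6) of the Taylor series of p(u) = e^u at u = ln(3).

p(ln(3)) = 3
p′(ln(3)) = 3
p′′(ln(3)) = 3
p′′′(ln(3)) = 3
p^(4)(ln(3)) = 3
p^(5)(ln(3)) = 3
p^(6)(ln(3)) = 3
Then c_k = p^(k)(ln(3))/k! gives each Taylor coefficient.

(u - ln(3))^6/240 + (u - ln(3))^5/40 + (u - ln(3))^4/8 + (u - ln(3))^3/2 + 3*(u - ln(3))^2/2 + 3*(u - ln(3)) + 3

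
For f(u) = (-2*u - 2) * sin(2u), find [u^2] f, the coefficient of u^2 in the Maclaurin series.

-4

Distribute the polynomial across the series and collect like powers.
f(0) = 0
f′(0) = -4
f′′(0) = -8
Dividing each by k! gives the coefficients c_0, ..., c_2.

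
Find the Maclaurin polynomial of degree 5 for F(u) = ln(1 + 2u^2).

-2*u^4 + 2*u^2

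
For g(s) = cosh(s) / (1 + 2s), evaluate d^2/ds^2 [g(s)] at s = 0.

9

Expand each factor separately, then convolve coefficients.
From the series, [s^2] g = 9/2; multiply by 2! = 2 to get 9.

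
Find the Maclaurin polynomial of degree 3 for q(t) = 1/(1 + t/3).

-t^3/27 + t^2/9 - t/3 + 1

q(0) = 1
q′(0) = -1/3
q′′(0) = 2/9
q′′′(0) = -2/9
Then c_k = q^(k)(0)/k! gives each Taylor coefficient.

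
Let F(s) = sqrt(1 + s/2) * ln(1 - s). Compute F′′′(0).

-41/16

Take the Cauchy product of the two expansions.
From the series, [s^3] F = -41/96; multiply by 3! = 6 to get -41/16.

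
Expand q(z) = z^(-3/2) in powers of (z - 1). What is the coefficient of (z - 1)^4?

315/128

[(z - 1)^0] = 1;  [(z - 1)^1] = -3/2;  [(z - 1)^2] = 15/8;  [(z - 1)^3] = -35/16;  [(z - 1)^4] = 315/128.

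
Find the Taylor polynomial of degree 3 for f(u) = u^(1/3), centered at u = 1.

[(u - 1)^0] = 1;  [(u - 1)^1] = 1/3;  [(u - 1)^2] = -1/9;  [(u - 1)^3] = 5/81.

5*(u - 1)^3/81 - (u - 1)^2/9 + (u - 1)/3 + 1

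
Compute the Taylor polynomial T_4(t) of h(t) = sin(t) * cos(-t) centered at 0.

Multiply the two series term by term and collect like powers.
h(0) = 0
h′(0) = 1
h′′(0) = 0
h′′′(0) = -4
h^(4)(0) = 0

-2*t^3/3 + t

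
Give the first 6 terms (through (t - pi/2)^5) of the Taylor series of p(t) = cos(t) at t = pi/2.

-(t - pi/2)^5/120 + (t - pi/2)^3/6 - (t - pi/2)

[(t - pi/2)^0] = 0;  [(t - pi/2)^1] = -1;  [(t - pi/2)^2] = 0;  [(t - pi/2)^3] = 1/6;  [(t - pi/2)^4] = 0;  [(t - pi/2)^5] = -1/120.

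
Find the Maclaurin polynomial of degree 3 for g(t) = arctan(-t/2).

[t^0] = 0;  [t^1] = -1/2;  [t^2] = 0;  [t^3] = 1/24.

t^3/24 - t/2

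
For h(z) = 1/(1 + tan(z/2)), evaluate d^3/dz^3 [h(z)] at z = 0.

-1

Compose series: expand the inner function first, then feed it into the outer expansion.
From the series, [z^3] h = -1/6; multiply by 3! = 6 to get -1.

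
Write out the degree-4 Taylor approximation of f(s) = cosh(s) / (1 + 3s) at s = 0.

Take the Cauchy product of the two expansions.
f(0) = 1
f′(0) = -3
f′′(0) = 19
f′′′(0) = -171
f^(4)(0) = 2053
The Taylor polynomial is Σ f^(k)(0)/k! · s^k.

2053*s^4/24 - 57*s^3/2 + 19*s^2/2 - 3*s + 1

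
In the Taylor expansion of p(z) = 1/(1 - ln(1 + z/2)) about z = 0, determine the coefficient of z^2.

1/8

Substitute the inner expansion into the outer series and collect powers.
p(0) = 1
p′(0) = 1/2
p′′(0) = 1/4
So c_2 = p′′(0)/2! = 1/8.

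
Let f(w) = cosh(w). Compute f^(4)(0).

1

Compute the successive derivatives at the expansion point and divide by k!.
The coefficient of w^4 in the expansion is 1/24, so f^(4)(0) = 4! * (1/24) = 1.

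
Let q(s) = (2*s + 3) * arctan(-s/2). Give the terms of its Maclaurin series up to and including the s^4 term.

Distribute the polynomial across the series and collect like powers.

s^4/12 + s^3/8 - s^2 - 3*s/2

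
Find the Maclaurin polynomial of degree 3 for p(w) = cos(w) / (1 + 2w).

Write out both Maclaurin series and multiply, keeping only the needed powers.
p(0) = 1
p′(0) = -2
p′′(0) = 7
p′′′(0) = -42
The Taylor polynomial is Σ p^(k)(0)/k! · w^k.

-7*w^3 + 7*w^2/2 - 2*w + 1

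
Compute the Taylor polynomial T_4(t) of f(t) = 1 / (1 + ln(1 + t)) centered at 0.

Write 1/(1+u) = 1 - u + u^2 - u^3 + ... and substitute the series for u.
[t^0] = 1;  [t^1] = -1;  [t^2] = 3/2;  [t^3] = -7/3;  [t^4] = 11/3.

11*t^4/3 - 7*t^3/3 + 3*t^2/2 - t + 1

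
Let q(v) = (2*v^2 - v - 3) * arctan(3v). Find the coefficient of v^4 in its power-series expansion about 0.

9

Shift and add copies of the series according to the polynomial's terms.
[v^0] = 0;  [v^1] = -9;  [v^2] = -3;  [v^3] = 33;  [v^4] = 9.
So c_4 = q^(4)(0)/4! = 9.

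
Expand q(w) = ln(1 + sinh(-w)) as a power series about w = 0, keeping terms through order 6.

-16*w^6/45 - 3*w^5/8 - 5*w^4/12 - w^3/2 - w^2/2 - w

Plug the Maclaurin series of the inner function into that of the outer and collect terms.
[w^0] = 0;  [w^1] = -1;  [w^2] = -1/2;  [w^3] = -1/2;  [w^4] = -5/12;  [w^5] = -3/8;  [w^6] = -16/45.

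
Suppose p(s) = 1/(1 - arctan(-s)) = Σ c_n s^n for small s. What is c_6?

Plug the Maclaurin series of the inner function into that of the outer and collect terms.
[s^0] = 1;  [s^1] = -1;  [s^2] = 1;  [s^3] = -2/3;  [s^4] = 1/3;  [s^5] = -1/5;  [s^6] = 8/45.
So c_6 = p^(6)(0)/6! = 8/45.

8/45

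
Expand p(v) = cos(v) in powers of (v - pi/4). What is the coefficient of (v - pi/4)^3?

sqrt(2)/12

p(pi/4) = sqrt(2)/2
p′(pi/4) = -sqrt(2)/2
p′′(pi/4) = -sqrt(2)/2
p′′′(pi/4) = sqrt(2)/2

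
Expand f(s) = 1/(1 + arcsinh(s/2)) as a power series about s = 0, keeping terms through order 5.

Substitute the inner expansion into the outer series and collect powers.

-23*s^5/1280 + s^4/24 - 5*s^3/48 + s^2/4 - s/2 + 1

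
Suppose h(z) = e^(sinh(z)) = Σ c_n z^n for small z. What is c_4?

Let u equal the inner series; expand the outer function in u and truncate.
[z^0] = 1;  [z^1] = 1;  [z^2] = 1/2;  [z^3] = 1/3;  [z^4] = 5/24.

5/24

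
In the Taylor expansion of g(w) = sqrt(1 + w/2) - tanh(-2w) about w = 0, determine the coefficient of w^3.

-1021/384

Combine the two series term by term.
So c_3 = g′′′(0)/3! = -1021/384.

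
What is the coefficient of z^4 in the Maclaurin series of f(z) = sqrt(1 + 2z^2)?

f(0) = 1
f′(0) = 0
f′′(0) = 2
f′′′(0) = 0
f^(4)(0) = -12
Then c_k = f^(k)(0)/k! gives each Taylor coefficient.

-1/2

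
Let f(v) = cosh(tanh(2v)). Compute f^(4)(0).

Let u equal the inner series; expand the outer function in u and truncate.
The coefficient of v^4 in the expansion is -14/3, so f^(4)(0) = 4! * (-14/3) = -112.

-112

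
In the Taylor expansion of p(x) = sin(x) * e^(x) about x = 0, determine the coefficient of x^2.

1

Write out both Maclaurin series and multiply, keeping only the needed powers.
p(0) = 0
p′(0) = 1
p′′(0) = 2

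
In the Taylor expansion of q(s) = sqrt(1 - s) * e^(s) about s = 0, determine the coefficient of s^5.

-503/3840

Expand each factor separately, then convolve coefficients.
q(0) = 1
q′(0) = 1/2
q′′(0) = -1/4
q′′′(0) = -13/8
q^(4)(0) = -79/16
q^(5)(0) = -503/32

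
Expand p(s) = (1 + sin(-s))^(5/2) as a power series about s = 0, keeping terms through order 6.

107*s^6/1024 + 95*s^5/768 - 85*s^4/128 + 5*s^3/48 + 15*s^2/8 - 5*s/2 + 1

Substitute the inner expansion into the outer series and collect powers.
p(0) = 1
p′(0) = -5/2
p′′(0) = 15/4
p′′′(0) = 5/8
p^(4)(0) = -255/16
p^(5)(0) = 475/32
p^(6)(0) = 4815/64
Dividing each by k! gives the coefficients c_0, ..., c_6.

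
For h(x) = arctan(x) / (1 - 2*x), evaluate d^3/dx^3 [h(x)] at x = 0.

22

Expand 1/(denominator) as a geometric series and multiply by the numerator's series.
The coefficient of x^3 in the expansion is 11/3, so h′′′(0) = 3! * (11/3) = 22.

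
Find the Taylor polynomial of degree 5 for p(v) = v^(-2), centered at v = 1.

-6*(v - 1)^5 + 5*(v - 1)^4 - 4*(v - 1)^3 + 3*(v - 1)^2 - 2*(v - 1) + 1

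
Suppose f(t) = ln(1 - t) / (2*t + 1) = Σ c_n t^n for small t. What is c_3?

-10/3

Expand 1/(denominator) as a geometric series and multiply by the numerator's series.
f(0) = 0
f′(0) = -1
f′′(0) = 3
f′′′(0) = -20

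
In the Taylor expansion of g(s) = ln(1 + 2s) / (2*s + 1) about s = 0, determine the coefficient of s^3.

44/3

Multiply the numerator's expansion by the denominator's geometric series.
g(0) = 0
g′(0) = 2
g′′(0) = -12
g′′′(0) = 88
The Taylor polynomial is Σ g^(k)(0)/k! · s^k.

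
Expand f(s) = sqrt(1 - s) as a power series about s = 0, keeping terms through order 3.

-s^3/16 - s^2/8 - s/2 + 1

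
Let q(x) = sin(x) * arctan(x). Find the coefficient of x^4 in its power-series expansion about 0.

-1/2

Expand each factor separately, then convolve coefficients.
q(0) = 0
q′(0) = 0
q′′(0) = 2
q′′′(0) = 0
q^(4)(0) = -12
So c_4 = q^(4)(0)/4! = -1/2.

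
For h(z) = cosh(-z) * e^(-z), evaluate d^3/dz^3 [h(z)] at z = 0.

-4

Take the Cauchy product of the two expansions.
From the series, [z^3] h = -2/3; multiply by 3! = 6 to get -4.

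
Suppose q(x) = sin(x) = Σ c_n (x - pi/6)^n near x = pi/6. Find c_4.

q(pi/6) = 1/2
q′(pi/6) = sqrt(3)/2
q′′(pi/6) = -1/2
q′′′(pi/6) = -sqrt(3)/2
q^(4)(pi/6) = 1/2
Then c_k = q^(k)(pi/6)/k! gives each Taylor coefficient.

1/48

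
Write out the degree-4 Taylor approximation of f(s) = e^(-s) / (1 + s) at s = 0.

65*s^4/24 - 8*s^3/3 + 5*s^2/2 - 2*s + 1

Expand each factor separately, then convolve coefficients.
f(0) = 1
f′(0) = -2
f′′(0) = 5
f′′′(0) = -16
f^(4)(0) = 65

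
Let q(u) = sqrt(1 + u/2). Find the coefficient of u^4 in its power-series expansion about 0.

q(0) = 1
q′(0) = 1/4
q′′(0) = -1/16
q′′′(0) = 3/64
q^(4)(0) = -15/256
The Taylor polynomial is Σ q^(k)(0)/k! · u^k.

-5/2048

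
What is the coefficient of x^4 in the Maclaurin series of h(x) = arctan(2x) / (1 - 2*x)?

Multiply the numerator's expansion by the denominator's geometric series.
h(0) = 0
h′(0) = 2
h′′(0) = 8
h′′′(0) = 32
h^(4)(0) = 256
So c_4 = h^(4)(0)/4! = 32/3.

32/3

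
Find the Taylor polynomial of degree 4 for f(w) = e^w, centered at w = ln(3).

Differentiate repeatedly and evaluate at the center.
f(ln(3)) = 3
f′(ln(3)) = 3
f′′(ln(3)) = 3
f′′′(ln(3)) = 3
f^(4)(ln(3)) = 3

(w - ln(3))^4/8 + (w - ln(3))^3/2 + 3*(w - ln(3))^2/2 + 3*(w - ln(3)) + 3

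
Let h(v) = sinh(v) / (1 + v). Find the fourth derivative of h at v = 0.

Expand each factor separately, then convolve coefficients.
The coefficient of v^4 in the expansion is -7/6, so h^(4)(0) = 4! * (-7/6) = -28.

-28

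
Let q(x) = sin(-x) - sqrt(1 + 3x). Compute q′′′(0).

Expand each term separately and add.
The coefficient of x^3 in the expansion is -73/48, so q′′′(0) = 3! * (-73/48) = -73/8.

-73/8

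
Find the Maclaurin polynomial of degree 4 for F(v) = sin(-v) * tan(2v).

-7*v^4/3 - 2*v^2

Take the Cauchy product of the two expansions.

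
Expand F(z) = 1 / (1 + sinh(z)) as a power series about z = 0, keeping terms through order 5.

Use the geometric series for the reciprocal, then substitute.
F(0) = 1
F′(0) = -1
F′′(0) = 2
F′′′(0) = -7
F^(4)(0) = 32
F^(5)(0) = -181
Dividing each by k! gives the coefficients c_0, ..., c_5.

-181*z^5/120 + 4*z^4/3 - 7*z^3/6 + z^2 - z + 1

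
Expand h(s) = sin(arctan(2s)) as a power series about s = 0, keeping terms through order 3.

Compose series: expand the inner function first, then feed it into the outer expansion.

-4*s^3 + 2*s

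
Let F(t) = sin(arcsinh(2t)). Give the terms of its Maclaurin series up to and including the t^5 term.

16*t^5/3 - 8*t^3/3 + 2*t

Plug the Maclaurin series of the inner function into that of the outer and collect terms.
F(0) = 0
F′(0) = 2
F′′(0) = 0
F′′′(0) = -16
F^(4)(0) = 0
F^(5)(0) = 640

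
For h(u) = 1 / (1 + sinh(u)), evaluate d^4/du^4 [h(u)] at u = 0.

32

Use the geometric series for the reciprocal, then substitute.
From the series, [u^4] h = 4/3; multiply by 4! = 24 to get 32.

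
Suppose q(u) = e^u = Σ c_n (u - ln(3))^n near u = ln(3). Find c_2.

3/2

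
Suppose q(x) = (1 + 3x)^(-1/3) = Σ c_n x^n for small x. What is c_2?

2

Differentiate repeatedly and evaluate at the center.
[x^0] = 1;  [x^1] = -1;  [x^2] = 2.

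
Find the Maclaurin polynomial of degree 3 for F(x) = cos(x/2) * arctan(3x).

-75*x^3/8 + 3*x

Multiply the two series term by term and collect like powers.
F(0) = 0
F′(0) = 3
F′′(0) = 0
F′′′(0) = -225/4
The Taylor polynomial is Σ F^(k)(0)/k! · x^k.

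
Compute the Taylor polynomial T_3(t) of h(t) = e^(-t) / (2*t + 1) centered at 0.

Use 1/(1 - r) = Σ r^k on the denominator, then take the Cauchy product.
[t^0] = 1;  [t^1] = -3;  [t^2] = 13/2;  [t^3] = -79/6.

-79*t^3/6 + 13*t^2/2 - 3*t + 1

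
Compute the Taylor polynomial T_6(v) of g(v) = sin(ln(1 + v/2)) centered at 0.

v^6/512 - v^5/384 + v^3/48 - v^2/8 + v/2

Substitute the inner expansion into the outer series and collect powers.
g(0) = 0
g′(0) = 1/2
g′′(0) = -1/4
g′′′(0) = 1/8
g^(4)(0) = 0
g^(5)(0) = -5/16
g^(6)(0) = 45/32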